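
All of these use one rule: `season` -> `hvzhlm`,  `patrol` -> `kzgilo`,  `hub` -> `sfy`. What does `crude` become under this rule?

Each letter is replaced by its mirror in the alphabet: a↔z, b↔y, c↔x, and so on (the Atbash cipher).
Applying it to crude: c↔x, r↔i, u↔f, d↔w, e↔v.

xifwv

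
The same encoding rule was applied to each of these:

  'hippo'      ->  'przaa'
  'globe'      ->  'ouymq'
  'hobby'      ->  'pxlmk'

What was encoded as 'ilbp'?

acre

In hippo: h→p is +8, i→r is +9, p→z is +10, p→a is +11 — the shift increases by 1 each position. The shift increases by 1 at each position, starting from +8: 8, 9, 10, ….
Undoing it on ilbp: i−8=a, l−9=c, b−10=r, p−11=e.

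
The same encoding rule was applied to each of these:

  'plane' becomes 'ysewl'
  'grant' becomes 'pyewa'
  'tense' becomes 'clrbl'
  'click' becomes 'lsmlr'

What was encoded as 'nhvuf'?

early

Shifts by position in plane: pos 0: p→y (+9), pos 1: l→s (+7), pos 2: a→e (+4), pos 3: n→w (+9), pos 4: e→l (+7) — repeating every 3. The shifts repeat in a cycle of length 3: positions 0,1,… shift by +9, +7, +4, then the pattern repeats.
Decoding nhvuf: n−9=e, h−7=a, v−4=r, u−9=l, f−7=y.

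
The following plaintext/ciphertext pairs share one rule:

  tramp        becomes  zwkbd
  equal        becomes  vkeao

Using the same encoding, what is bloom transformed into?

wyyvl

The output letters match the input read backwards, each shifted +10: tramp reversed is pmart. The word is reversed, then every letter is shifted forward by 10.
On bloom: reverse → moolb; then shift: m+10=w, o+10=y, o+10=y, l+10=v, b+10=l.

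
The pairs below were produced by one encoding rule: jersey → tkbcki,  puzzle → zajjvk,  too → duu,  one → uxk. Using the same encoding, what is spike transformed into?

Vowels shift forward by 6 and consonants shift forward by 10.
On spike: s(cons)+10=c, p(cons)+10=z, i(vowel)+6=o, k(cons)+10=u, e(vowel)+6=k.

czouk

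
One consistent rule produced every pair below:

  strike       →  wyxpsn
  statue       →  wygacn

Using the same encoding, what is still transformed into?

In strike: s→w is +4, t→y is +5, r→x is +6, i→p is +7 — the shift increases by 1 each position. The shift increases by 1 at each position, starting from +4: 4, 5, 6, ….
On still: s+4=w, t+5=y, i+6=o, l+7=s, l+8=t.

wyost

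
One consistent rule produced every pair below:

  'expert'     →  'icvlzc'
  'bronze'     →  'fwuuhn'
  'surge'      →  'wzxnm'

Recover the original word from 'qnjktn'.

middle

Letter i (0-indexed) is shifted by i+4, so successive shifts are 4, 5, 6, ….
Decoding qnjktn: q−4=m, n−5=i, j−6=d, k−7=d, t−8=l, n−9=e.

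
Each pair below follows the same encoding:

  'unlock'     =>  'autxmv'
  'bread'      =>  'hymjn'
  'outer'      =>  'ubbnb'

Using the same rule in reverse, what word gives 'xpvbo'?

In unlock: u→a is +6, n→u is +7, l→t is +8, o→x is +9 — the shift increases by 1 each position. Letter i (0-indexed) is shifted by i+6, so successive shifts are 6, 7, 8, ….
Undoing it on xpvbo: x−6=r, p−7=i, v−8=n, b−9=s, o−10=e.

rinse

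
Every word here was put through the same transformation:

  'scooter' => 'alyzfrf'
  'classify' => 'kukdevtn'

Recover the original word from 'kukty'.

The shift increases by 1 at each position, starting from +8: 8, 9, 10, ….
Reversing it on kukty: k−8=c, u−9=l, k−10=a, t−11=i, y−12=m.

claim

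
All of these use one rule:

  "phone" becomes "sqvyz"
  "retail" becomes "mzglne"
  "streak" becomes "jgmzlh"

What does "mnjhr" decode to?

risky

p(15)→s(18) and h(7)→q(16) fit y≡23x+11 (mod 26); the inverse of 23 mod 26 is 17. Each letter's alphabet position (a=0..z=25) is mapped through 23·x+11 mod 26 — an affine cipher.
Reversing it on mnjhr: m(12)→17·(12−11)≡17=r; n(13)→17·(13−11)≡8=i; j(9)→17·(9−11)≡18=s; h(7)→17·(7−11)≡10=k; r(17)→17·(17−11)≡24=y (all mod 26).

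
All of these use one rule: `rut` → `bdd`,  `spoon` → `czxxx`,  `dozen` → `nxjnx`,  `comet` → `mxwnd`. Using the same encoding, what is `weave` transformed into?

gnjfn

Two shifts are in play — +9 for a/e/i/o/u, +10 for every other letter.
For weave: w(cons)+10=g, e(vowel)+9=n, a(vowel)+9=j, v(cons)+10=f, e(vowel)+9=n.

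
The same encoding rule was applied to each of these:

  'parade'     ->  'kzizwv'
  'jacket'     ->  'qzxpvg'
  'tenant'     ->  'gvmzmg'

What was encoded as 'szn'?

Each pair mirrors across the alphabet (p↔k, a↔z, r↔i): positions sum to 25. Each letter is replaced by its mirror in the alphabet: a↔z, b↔y, c↔x, and so on (the Atbash cipher).
Reversing it on szn: s↔h, z↔a, n↔m.

ham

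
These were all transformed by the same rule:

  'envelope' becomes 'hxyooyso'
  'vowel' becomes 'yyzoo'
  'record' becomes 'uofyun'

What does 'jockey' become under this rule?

myfuhi

Shifts by position in envelope: pos 0: e→h (+3), pos 1: n→x (+10), pos 2: v→y (+3), pos 3: e→o (+10) — repeating every 2. A repeating key of period 2 is used — shifts +3, +10 over and over.
For jockey: j+3=m, o+10=y, c+3=f, k+10=u, e+3=h, y+10=i.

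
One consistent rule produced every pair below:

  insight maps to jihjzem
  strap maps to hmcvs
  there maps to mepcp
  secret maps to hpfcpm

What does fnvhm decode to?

coast

i(8)→j(9) and n(13)→i(8) fit y≡5x+21 (mod 26); the inverse of 5 mod 26 is 21. Each letter's alphabet position (a=0..z=25) is mapped through 5·x+21 mod 26 — an affine cipher.
Undoing it on fnvhm: f(5)→21·(5−21)≡2=c; n(13)→21·(13−21)≡14=o; v(21)→21·(21−21)≡0=a; h(7)→21·(7−21)≡18=s; m(12)→21·(12−21)≡19=t (all mod 26).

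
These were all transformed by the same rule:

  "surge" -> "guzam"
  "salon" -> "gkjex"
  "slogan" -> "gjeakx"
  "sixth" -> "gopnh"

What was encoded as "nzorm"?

tribe

s(18)→g(6) and u(20)→u(20) fit y≡7x+10 (mod 26); the inverse of 7 mod 26 is 15. Treating letters as 0–25, the rule is x ↦ 7x + 10 (mod 26).
Decoding nzorm: n(13)→15·(13−10)≡19=t; z(25)→15·(25−10)≡17=r; o(14)→15·(14−10)≡8=i; r(17)→15·(17−10)≡1=b; m(12)→15·(12−10)≡4=e (all mod 26).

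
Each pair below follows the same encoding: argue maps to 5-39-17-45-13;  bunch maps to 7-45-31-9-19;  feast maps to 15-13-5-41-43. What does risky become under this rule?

With a=1..z=26, the number is 2·pos + 3.
On risky: r=18→39, i=9→21, s=19→41, k=11→25, y=25→53.

39-21-41-25-53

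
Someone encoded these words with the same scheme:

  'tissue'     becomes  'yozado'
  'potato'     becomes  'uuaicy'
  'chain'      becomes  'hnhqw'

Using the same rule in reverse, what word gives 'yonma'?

tiger

Each letter shifts forward by (position + 5), i.e. 5, 6, 7, … — the shift grows by one for each successive letter.
Reversing it on yonma: y−5=t, o−6=i, n−7=g, m−8=e, a−9=r.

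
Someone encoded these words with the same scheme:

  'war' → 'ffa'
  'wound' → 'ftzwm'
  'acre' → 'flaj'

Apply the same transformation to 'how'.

qtf

The shift depends on letter class: consonant w→f is +9, but vowel a→f is +5. Two shifts are in play — +5 for a/e/i/o/u, +9 for every other letter.
On how: h(cons)+9=q, o(vowel)+5=t, w(cons)+9=f.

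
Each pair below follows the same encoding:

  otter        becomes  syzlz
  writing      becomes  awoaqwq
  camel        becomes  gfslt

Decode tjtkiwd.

In otter: o→s is +4, t→y is +5, t→z is +6, e→l is +7 — the shift increases by 1 each position. The shift increases by 1 at each position, starting from +4: 4, 5, 6, ….
Decoding tjtkiwd: t−4=p, j−5=e, t−6=n, k−7=d, i−8=a, w−9=n, d−10=t.

pendant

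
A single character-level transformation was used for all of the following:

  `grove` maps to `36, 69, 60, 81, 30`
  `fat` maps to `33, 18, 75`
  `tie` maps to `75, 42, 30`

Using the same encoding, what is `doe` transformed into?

27, 60, 30

g(#7)→36 and r(#18)→69: differences scale by 3, so n = 3·pos + 15. With a=1..z=26, the number is 3·pos + 15.
On doe: d=4→27, o=15→60, e=5→30.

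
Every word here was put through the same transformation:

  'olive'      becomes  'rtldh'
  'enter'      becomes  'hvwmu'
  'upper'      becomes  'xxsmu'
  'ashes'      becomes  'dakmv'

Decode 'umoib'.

Shifts by position in olive: pos 0: o→r (+3), pos 1: l→t (+8), pos 2: i→l (+3), pos 3: v→d (+8) — repeating every 2. A repeating key of period 2 is used — shifts +3, +8 over and over.
Decoding umoib: u−3=r, m−8=e, o−3=l, i−8=a, b−3=y.

relay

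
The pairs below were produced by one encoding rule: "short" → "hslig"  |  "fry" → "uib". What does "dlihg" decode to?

worst

Each pair mirrors across the alphabet (s↔h, h↔s, o↔l): positions sum to 25. Letters are reflected about the middle of the alphabet (position → 25−position): Atbash.
Reversing it on dlihg: d↔w, l↔o, i↔r, h↔s, g↔t.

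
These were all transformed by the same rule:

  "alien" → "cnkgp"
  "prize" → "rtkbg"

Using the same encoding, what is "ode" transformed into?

Compare letters: a→c is +2, l→n is +2, i→k is +2 — a constant shift. Every letter moves 2 places later in the alphabet, wrapping around z→a.
Applying it to ode: o+2=q, d+2=f, e+2=g.

qfg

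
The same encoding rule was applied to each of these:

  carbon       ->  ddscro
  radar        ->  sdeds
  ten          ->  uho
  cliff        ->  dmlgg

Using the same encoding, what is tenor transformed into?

The shift depends on letter class: consonant c→d is +1, but vowel a→d is +3. Two shifts are in play — +3 for a/e/i/o/u, +1 for every other letter.
For tenor: t(cons)+1=u, e(vowel)+3=h, n(cons)+1=o, o(vowel)+3=r, r(cons)+1=s.

uhors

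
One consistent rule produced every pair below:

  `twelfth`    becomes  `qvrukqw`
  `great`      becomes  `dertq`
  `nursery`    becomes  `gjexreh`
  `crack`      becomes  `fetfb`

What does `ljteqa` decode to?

t(19)→q(16) and w(22)→v(21) fit y≡19x+19 (mod 26); the inverse of 19 mod 26 is 11. Each letter's alphabet position (a=0..z=25) is mapped through 19·x+19 mod 26 — an affine cipher.
Undoing it on ljteqa: l(11)→11·(11−19)≡16=q; j(9)→11·(9−19)≡20=u; t(19)→11·(19−19)≡0=a; e(4)→11·(4−19)≡17=r; q(16)→11·(16−19)≡19=t; a(0)→11·(0−19)≡25=z (all mod 26).

quartz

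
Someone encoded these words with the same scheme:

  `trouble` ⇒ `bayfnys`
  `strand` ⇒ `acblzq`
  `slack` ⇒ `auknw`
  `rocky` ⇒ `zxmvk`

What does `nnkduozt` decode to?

feasible

In trouble: t→b is +8, r→a is +9, o→y is +10, u→f is +11 — the shift increases by 1 each position. Each letter shifts forward by (position + 8), i.e. 8, 9, 10, … — the shift grows by one for each successive letter.
Undoing it on nnkduozt: n−8=f, n−9=e, k−10=a, d−11=s, u−12=i, o−13=b, z−14=l, t−15=e.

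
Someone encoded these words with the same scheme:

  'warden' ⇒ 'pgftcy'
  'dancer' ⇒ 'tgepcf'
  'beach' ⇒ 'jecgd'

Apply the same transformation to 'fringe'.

gipkth

The output letters match the input read backwards, each shifted +2: warden reversed is nedraw. The word is reversed, then every letter is shifted forward by 2.
For fringe: reverse → egnirf; then shift: e+2=g, g+2=i, n+2=p, i+2=k, r+2=t, f+2=h.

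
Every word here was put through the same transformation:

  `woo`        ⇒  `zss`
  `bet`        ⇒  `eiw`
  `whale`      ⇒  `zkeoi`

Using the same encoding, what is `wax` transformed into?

zea

The shift depends on letter class: consonant w→z is +3, but vowel o→s is +4. Vowels shift forward by 4 and consonants shift forward by 3.
On wax: w(cons)+3=z, a(vowel)+4=e, x(cons)+3=a.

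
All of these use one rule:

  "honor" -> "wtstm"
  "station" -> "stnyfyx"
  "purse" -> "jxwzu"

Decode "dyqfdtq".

The output letters match the input read backwards, each shifted +5: honor reversed is ronoh. Two steps: reverse the string, then apply a Caesar shift of +5.
Decoding dyqfdtq: shift back: d−5=y, y−5=t, q−5=l, f−5=a, d−5=y, t−5=o, q−5=l → ytlayol; then reverse → loyalty.

loyalty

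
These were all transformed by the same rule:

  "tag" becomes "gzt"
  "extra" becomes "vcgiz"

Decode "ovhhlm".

lesson

Each pair mirrors across the alphabet (t↔g, a↔z, g↔t): positions sum to 25. Each letter is replaced by its mirror in the alphabet: a↔z, b↔y, c↔x, and so on (the Atbash cipher).
Decoding ovhhlm: o↔l, v↔e, h↔s, h↔s, l↔o, m↔n.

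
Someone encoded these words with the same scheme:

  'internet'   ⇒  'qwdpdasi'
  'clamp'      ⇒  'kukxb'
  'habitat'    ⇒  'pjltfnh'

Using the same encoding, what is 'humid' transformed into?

pdwtp

Each letter shifts forward by (position + 8), i.e. 8, 9, 10, … — the shift grows by one for each successive letter.
Applying it to humid: h+8=p, u+9=d, m+10=w, i+11=t, d+12=p.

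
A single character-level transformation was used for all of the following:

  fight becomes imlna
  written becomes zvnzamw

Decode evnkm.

brief

In fight: f→i is +3, i→m is +4, g→l is +5, h→n is +6 — the shift increases by 1 each position. Letter i (0-indexed) is shifted by i+3, so successive shifts are 3, 4, 5, ….
Undoing it on evnkm: e−3=b, v−4=r, n−5=i, k−6=e, m−7=f.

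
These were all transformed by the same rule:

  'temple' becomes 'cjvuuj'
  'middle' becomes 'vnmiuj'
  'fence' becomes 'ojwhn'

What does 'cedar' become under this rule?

ljmfa

Shifts by position in temple: pos 0: t→c (+9), pos 1: e→j (+5), pos 2: m→v (+9), pos 3: p→u (+5) — repeating every 2. A repeating key of period 2 is used — shifts +9, +5 over and over.
On cedar: c+9=l, e+5=j, d+9=m, a+5=f, r+9=a.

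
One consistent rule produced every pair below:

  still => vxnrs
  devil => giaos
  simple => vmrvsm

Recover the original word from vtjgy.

The shift increases by 1 at each position, starting from +3: 3, 4, 5, ….
Decoding vtjgy: v−3=s, t−4=p, j−5=e, g−6=a, y−7=r.

spear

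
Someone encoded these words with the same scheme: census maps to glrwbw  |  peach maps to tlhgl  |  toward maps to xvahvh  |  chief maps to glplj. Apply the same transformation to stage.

The rule splits by letter class: vowels +7, consonants +4.
Applying it to stage: s(cons)+4=w, t(cons)+4=x, a(vowel)+7=h, g(cons)+4=k, e(vowel)+7=l.

wxhkl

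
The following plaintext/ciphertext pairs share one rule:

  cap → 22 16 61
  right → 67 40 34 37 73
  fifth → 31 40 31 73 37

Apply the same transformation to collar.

Each letter becomes 3×(its alphabet position, a=1..z=26) + 13.
On collar: c=3→22, o=15→58, l=12→49, l=12→49, a=1→16, r=18→67.

22 58 49 49 16 67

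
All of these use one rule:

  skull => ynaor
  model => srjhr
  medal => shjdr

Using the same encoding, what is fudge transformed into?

lxjjk

Shifts by position in skull: pos 0: s→y (+6), pos 1: k→n (+3), pos 2: u→a (+6), pos 3: l→o (+3) — repeating every 2. It's a Vigenère-style cipher with numeric key [6,3]: position i shifts by key[i mod 2].
On fudge: f+6=l, u+3=x, d+6=j, g+3=j, e+6=k.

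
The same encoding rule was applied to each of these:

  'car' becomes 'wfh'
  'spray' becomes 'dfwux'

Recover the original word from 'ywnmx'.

Read the word backwards and shift each letter +5.
Decoding ywnmx: shift back: y−5=t, w−5=r, n−5=i, m−5=h, x−5=s → trihs; then reverse → shirt.

shirt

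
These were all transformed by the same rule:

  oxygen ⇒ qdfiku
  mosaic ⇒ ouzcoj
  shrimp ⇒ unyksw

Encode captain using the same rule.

egwvgpp

The shifts repeat in a cycle of length 3: positions 0,1,… shift by +2, +6, +7, then the pattern repeats.
For captain: c+2=e, a+6=g, p+7=w, t+2=v, a+6=g, i+7=p, n+2=p.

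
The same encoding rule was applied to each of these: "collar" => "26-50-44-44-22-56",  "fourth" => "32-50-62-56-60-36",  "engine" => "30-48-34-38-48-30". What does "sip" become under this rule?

58-38-52

c(#3)→26 and o(#15)→50: differences scale by 2, so n = 2·pos + 20. The formula is n = 2×(alphabet index, a=1) + 20.
For sip: s=19→58, i=9→38, p=16→52.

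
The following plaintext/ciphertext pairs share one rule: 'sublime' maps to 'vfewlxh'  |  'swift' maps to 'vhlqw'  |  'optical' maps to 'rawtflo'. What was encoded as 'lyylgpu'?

invader

Shifts by position in sublime: pos 0: s→v (+3), pos 1: u→f (+11), pos 2: b→e (+3), pos 3: l→w (+11) — repeating every 2. It's a Vigenère-style cipher with numeric key [3,11]: position i shifts by key[i mod 2].
Decoding lyylgpu: l−3=i, y−11=n, y−3=v, l−11=a, g−3=d, p−11=e, u−3=r.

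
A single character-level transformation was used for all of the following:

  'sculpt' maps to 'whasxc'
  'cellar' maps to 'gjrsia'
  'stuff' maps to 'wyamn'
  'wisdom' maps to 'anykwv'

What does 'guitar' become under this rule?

In sculpt: s→w is +4, c→h is +5, u→a is +6, l→s is +7 — the shift increases by 1 each position. The shift increases by 1 at each position, starting from +4: 4, 5, 6, ….
On guitar: g+4=k, u+5=z, i+6=o, t+7=a, a+8=i, r+9=a.

kzoaia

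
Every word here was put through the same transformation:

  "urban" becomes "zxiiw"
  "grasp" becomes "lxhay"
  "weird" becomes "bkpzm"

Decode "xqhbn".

skate

In urban: u→z is +5, r→x is +6, b→i is +7, a→i is +8 — the shift increases by 1 each position. Letter i (0-indexed) is shifted by i+5, so successive shifts are 5, 6, 7, ….
Reversing it on xqhbn: x−5=s, q−6=k, h−7=a, b−8=t, n−9=e.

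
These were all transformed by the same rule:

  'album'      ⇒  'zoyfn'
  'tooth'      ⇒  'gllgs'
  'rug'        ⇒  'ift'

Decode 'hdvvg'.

sweet

Each pair mirrors across the alphabet (a↔z, l↔o, b↔y): positions sum to 25. This is the alphabet-reversal cipher (Atbash): a becomes z, b becomes y, etc.
Reversing it on hdvvg: h↔s, d↔w, v↔e, v↔e, g↔t.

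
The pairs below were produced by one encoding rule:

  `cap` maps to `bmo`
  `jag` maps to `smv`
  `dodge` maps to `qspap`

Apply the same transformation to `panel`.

The output letters match the input read backwards, each shifted +12: cap reversed is pac. Read the word backwards and shift each letter +12.
Applying it to panel: reverse → lenap; then shift: l+12=x, e+12=q, n+12=z, a+12=m, p+12=b.

xqzmb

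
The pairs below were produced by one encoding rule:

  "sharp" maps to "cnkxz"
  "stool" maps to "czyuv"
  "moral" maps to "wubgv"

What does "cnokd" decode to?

Shifts by position in sharp: pos 0: s→c (+10), pos 1: h→n (+6), pos 2: a→k (+10), pos 3: r→x (+6) — repeating every 2. A repeating key of period 2 is used — shifts +10, +6 over and over.
Reversing it on cnokd: c−10=s, n−6=h, o−10=e, k−6=e, d−10=t.

sheet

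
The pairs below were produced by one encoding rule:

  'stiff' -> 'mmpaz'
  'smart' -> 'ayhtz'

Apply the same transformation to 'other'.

yloav

The word is reversed, then every letter is shifted forward by 7.
Applying it to other: reverse → rehto; then shift: r+7=y, e+7=l, h+7=o, t+7=a, o+7=v.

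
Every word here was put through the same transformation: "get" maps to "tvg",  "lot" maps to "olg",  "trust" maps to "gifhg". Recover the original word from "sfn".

Each pair mirrors across the alphabet (g↔t, e↔v, t↔g): positions sum to 25. This is the alphabet-reversal cipher (Atbash): a becomes z, b becomes y, etc.
Decoding sfn: s↔h, f↔u, n↔m.

hum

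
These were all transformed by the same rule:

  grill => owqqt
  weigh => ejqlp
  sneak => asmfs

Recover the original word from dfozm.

It's a Vigenère-style cipher with numeric key [8,5]: position i shifts by key[i mod 2].
Decoding dfozm: d−8=v, f−5=a, o−8=g, z−5=u, m−8=e.

vague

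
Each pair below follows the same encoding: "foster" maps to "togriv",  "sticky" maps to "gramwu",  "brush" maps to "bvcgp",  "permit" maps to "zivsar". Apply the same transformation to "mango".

sqdeo

Each letter's alphabet position (a=0..z=25) is mapped through 11·x+16 mod 26 — an affine cipher.
Applying it to mango: m(12)→11·12+16≡18=s; a(0)→11·0+16≡16=q; n(13)→11·13+16≡3=d; g(6)→11·6+16≡4=e; o(14)→11·14+16≡14=o (all mod 26).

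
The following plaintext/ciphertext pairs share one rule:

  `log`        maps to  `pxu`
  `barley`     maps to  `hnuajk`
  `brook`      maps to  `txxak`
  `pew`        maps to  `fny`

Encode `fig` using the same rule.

The output letters match the input read backwards, each shifted +9: log reversed is gol. Two steps: reverse the string, then apply a Caesar shift of +9.
On fig: reverse → gif; then shift: g+9=p, i+9=r, f+9=o.

pro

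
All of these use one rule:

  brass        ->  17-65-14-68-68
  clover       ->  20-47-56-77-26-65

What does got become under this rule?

The formula is n = 3×(alphabet index, a=1) + 11.
For got: g=7→32, o=15→56, t=20→71.

32-56-71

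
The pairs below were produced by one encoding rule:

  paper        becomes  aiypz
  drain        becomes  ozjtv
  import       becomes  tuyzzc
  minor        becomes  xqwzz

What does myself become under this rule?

xgbpto

The shifts repeat in a cycle of length 3: positions 0,1,… shift by +11, +8, +9, then the pattern repeats.
On myself: m+11=x, y+8=g, s+9=b, e+11=p, l+8=t, f+9=o.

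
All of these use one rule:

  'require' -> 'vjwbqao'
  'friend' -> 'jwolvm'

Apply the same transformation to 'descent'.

In require: r→v is +4, e→j is +5, q→w is +6, u→b is +7 — the shift increases by 1 each position. Letter i (0-indexed) is shifted by i+4, so successive shifts are 4, 5, 6, ….
For descent: d+4=h, e+5=j, s+6=y, c+7=j, e+8=m, n+9=w, t+10=d.

hjyjmwd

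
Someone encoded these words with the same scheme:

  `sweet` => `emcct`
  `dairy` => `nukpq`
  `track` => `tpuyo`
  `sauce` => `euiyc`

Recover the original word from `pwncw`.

s(18)→e(4) and w(22)→m(12) fit y≡15x+20 (mod 26); the inverse of 15 mod 26 is 7. Treating letters as 0–25, the rule is x ↦ 15x + 20 (mod 26).
Decoding pwncw: p(15)→7·(15−20)≡17=r; w(22)→7·(22−20)≡14=o; n(13)→7·(13−20)≡3=d; c(2)→7·(2−20)≡4=e; w(22)→7·(22−20)≡14=o (all mod 26).

rodeo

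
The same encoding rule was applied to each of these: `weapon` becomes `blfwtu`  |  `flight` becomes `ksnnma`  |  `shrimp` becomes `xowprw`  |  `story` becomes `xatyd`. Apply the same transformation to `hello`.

Shifts by position in weapon: pos 0: w→b (+5), pos 1: e→l (+7), pos 2: a→f (+5), pos 3: p→w (+7) — repeating every 2. A repeating key of period 2 is used — shifts +5, +7 over and over.
Applying it to hello: h+5=m, e+7=l, l+5=q, l+7=s, o+5=t.

mlqst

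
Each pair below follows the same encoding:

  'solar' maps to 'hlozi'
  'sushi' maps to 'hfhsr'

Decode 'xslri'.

Each pair mirrors across the alphabet (s↔h, o↔l, l↔o): positions sum to 25. Each letter is replaced by its mirror in the alphabet: a↔z, b↔y, c↔x, and so on (the Atbash cipher).
Undoing it on xslri: x↔c, s↔h, l↔o, r↔i, i↔r.

choir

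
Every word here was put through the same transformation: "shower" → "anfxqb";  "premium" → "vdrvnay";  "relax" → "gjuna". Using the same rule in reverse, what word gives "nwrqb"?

The output letters match the input read backwards, each shifted +9: shower reversed is rewohs. The word is reversed, then every letter is shifted forward by 9.
Undoing it on nwrqb: shift back: n−9=e, w−9=n, r−9=i, q−9=h, b−9=s → enihs; then reverse → shine.

shine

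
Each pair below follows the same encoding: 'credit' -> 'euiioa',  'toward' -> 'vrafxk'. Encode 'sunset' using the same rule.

In credit: c→e is +2, r→u is +3, e→i is +4, d→i is +5 — the shift increases by 1 each position. Letter i (0-indexed) is shifted by i+2, so successive shifts are 2, 3, 4, ….
For sunset: s+2=u, u+3=x, n+4=r, s+5=x, e+6=k, t+7=a.

uxrxka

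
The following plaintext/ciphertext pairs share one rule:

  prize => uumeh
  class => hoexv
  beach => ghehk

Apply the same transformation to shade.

xkeih

The shifts repeat in a cycle of length 3: positions 0,1,… shift by +5, +3, +4, then the pattern repeats.
Applying it to shade: s+5=x, h+3=k, a+4=e, d+5=i, e+3=h.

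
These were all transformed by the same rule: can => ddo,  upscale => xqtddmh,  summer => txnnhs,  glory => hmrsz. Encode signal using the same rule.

tlhodm

Two shifts are in play — +3 for a/e/i/o/u, +1 for every other letter.
For signal: s(cons)+1=t, i(vowel)+3=l, g(cons)+1=h, n(cons)+1=o, a(vowel)+3=d, l(cons)+1=m.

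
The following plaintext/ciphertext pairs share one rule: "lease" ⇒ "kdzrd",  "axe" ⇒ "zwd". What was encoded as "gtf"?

hug

It's a constant shift of +25 (ROT25).
Reversing it on gtf: g−25=h, t−25=u, f−25=g.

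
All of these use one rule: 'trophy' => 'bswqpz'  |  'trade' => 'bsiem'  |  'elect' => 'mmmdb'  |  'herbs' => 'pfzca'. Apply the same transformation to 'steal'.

Shifts by position in trophy: pos 0: t→b (+8), pos 1: r→s (+1), pos 2: o→w (+8), pos 3: p→q (+1) — repeating every 2. It's a Vigenère-style cipher with numeric key [8,1]: position i shifts by key[i mod 2].
Applying it to steal: s+8=a, t+1=u, e+8=m, a+1=b, l+8=t.

aumbt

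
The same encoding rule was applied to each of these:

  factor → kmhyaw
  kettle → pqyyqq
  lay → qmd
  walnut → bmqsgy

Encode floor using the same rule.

The shift depends on letter class: consonant f→k is +5, but vowel a→m is +12. Vowels shift forward by 12 and consonants shift forward by 5.
For floor: f(cons)+5=k, l(cons)+5=q, o(vowel)+12=a, o(vowel)+12=a, r(cons)+5=w.

kqaaw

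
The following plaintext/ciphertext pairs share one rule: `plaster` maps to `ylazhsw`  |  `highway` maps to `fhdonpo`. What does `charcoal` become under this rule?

shvjyhoj

Read the word backwards and shift each letter +7.
Applying it to charcoal: reverse → laocrahc; then shift: l+7=s, a+7=h, o+7=v, c+7=j, r+7=y, a+7=h, h+7=o, c+7=j.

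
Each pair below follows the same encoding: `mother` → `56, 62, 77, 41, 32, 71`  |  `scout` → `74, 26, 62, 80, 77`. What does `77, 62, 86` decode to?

Each letter becomes 3×(its alphabet position, a=1..z=26) + 17.
Reversing it on 77, 62, 86: 77→(77−17)÷3=20=t, 62→(62−17)÷3=15=o, 86→(86−17)÷3=23=w.

tow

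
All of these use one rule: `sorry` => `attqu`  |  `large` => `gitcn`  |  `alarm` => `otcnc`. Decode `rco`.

Two steps: reverse the string, then apply a Caesar shift of +2.
Reversing it on rco: shift back: r−2=p, c−2=a, o−2=m → pam; then reverse → map.

map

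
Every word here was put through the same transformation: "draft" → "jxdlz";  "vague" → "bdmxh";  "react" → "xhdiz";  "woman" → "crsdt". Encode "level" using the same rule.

The shift depends on letter class: consonant d→j is +6, but vowel a→d is +3. The rule splits by letter class: vowels +3, consonants +6.
For level: l(cons)+6=r, e(vowel)+3=h, v(cons)+6=b, e(vowel)+3=h, l(cons)+6=r.

rhbhr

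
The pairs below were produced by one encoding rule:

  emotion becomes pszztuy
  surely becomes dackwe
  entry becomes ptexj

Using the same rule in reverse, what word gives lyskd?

ashes

Shifts by position in emotion: pos 0: e→p (+11), pos 1: m→s (+6), pos 2: o→z (+11), pos 3: t→z (+6) — repeating every 2. A repeating key of period 2 is used — shifts +11, +6 over and over.
Undoing it on lyskd: l−11=a, y−6=s, s−11=h, k−6=e, d−11=s.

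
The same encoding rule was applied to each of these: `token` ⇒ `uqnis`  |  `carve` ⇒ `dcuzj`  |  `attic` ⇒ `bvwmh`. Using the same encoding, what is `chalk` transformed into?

djdpp

In token: t→u is +1, o→q is +2, k→n is +3, e→i is +4 — the shift increases by 1 each position. The shift increases by 1 at each position, starting from +1: 1, 2, 3, ….
Applying it to chalk: c+1=d, h+2=j, a+3=d, l+4=p, k+5=p.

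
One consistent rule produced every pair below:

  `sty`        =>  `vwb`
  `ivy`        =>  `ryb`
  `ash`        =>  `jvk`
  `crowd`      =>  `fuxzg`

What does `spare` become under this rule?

The shift depends on letter class: consonant s→v is +3, but vowel i→r is +9. The rule splits by letter class: vowels +9, consonants +3.
On spare: s(cons)+3=v, p(cons)+3=s, a(vowel)+9=j, r(cons)+3=u, e(vowel)+9=n.

vsjun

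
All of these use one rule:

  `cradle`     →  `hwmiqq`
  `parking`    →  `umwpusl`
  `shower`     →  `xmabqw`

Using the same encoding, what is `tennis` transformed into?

yqssux

The shift depends on letter class: consonant c→h is +5, but vowel a→m is +12. Vowels shift forward by 12 and consonants shift forward by 5.
On tennis: t(cons)+5=y, e(vowel)+12=q, n(cons)+5=s, n(cons)+5=s, i(vowel)+12=u, s(cons)+5=x.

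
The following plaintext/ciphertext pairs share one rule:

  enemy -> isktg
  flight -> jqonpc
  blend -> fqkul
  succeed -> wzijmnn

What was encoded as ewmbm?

argue

In enemy: e→i is +4, n→s is +5, e→k is +6, m→t is +7 — the shift increases by 1 each position. The shift increases by 1 at each position, starting from +4: 4, 5, 6, ….
Undoing it on ewmbm: e−4=a, w−5=r, m−6=g, b−7=u, m−8=e.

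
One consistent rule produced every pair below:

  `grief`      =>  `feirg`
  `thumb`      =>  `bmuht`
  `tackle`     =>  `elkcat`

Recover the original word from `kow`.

wok

The output letters match the input read backwards: grief reversed is feirg. The word is simply reversed.
Reversing it on kow: then reverse → wok.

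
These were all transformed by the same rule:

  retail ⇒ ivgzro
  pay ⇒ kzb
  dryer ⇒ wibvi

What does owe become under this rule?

ldv

Each pair mirrors across the alphabet (r↔i, e↔v, t↔g): positions sum to 25. Each letter is replaced by its mirror in the alphabet: a↔z, b↔y, c↔x, and so on (the Atbash cipher).
For owe: o↔l, w↔d, e↔v.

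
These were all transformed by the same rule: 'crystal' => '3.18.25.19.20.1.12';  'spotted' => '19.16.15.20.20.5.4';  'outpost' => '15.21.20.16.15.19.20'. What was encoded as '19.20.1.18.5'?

Each letter is replaced by its alphabet position (a=1, b=2, …, z=26).
Decoding 19.20.1.18.5: 19=s, 20=t, 1=a, 18=r, 5=e.

stare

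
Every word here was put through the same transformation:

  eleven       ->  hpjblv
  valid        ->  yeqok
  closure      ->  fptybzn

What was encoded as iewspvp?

In eleven: e→h is +3, l→p is +4, e→j is +5, v→b is +6 — the shift increases by 1 each position. Letter i (0-indexed) is shifted by i+3, so successive shifts are 3, 4, 5, ….
Undoing it on iewspvp: i−3=f, e−4=a, w−5=r, s−6=m, p−7=i, v−8=n, p−9=g.

farming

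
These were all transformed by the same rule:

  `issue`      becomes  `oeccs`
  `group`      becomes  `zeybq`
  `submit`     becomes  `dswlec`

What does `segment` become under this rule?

dxowqoc

The output letters match the input read backwards, each shifted +10: issue reversed is eussi. Two steps: reverse the string, then apply a Caesar shift of +10.
On segment: reverse → tnemges; then shift: t+10=d, n+10=x, e+10=o, m+10=w, g+10=q, e+10=o, s+10=c.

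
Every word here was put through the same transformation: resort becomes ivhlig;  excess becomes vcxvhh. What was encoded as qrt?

jig

This is the alphabet-reversal cipher (Atbash): a becomes z, b becomes y, etc.
Decoding qrt: q↔j, r↔i, t↔g.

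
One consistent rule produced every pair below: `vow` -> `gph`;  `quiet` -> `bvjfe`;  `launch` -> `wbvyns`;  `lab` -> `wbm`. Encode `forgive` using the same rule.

qpcrjgf

The shift depends on letter class: consonant v→g is +11, but vowel o→p is +1. Vowels shift forward by 1 and consonants shift forward by 11.
On forgive: f(cons)+11=q, o(vowel)+1=p, r(cons)+11=c, g(cons)+11=r, i(vowel)+1=j, v(cons)+11=g, e(vowel)+1=f.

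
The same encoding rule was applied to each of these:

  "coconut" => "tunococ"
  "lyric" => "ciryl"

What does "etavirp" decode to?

The output letters match the input read backwards: coconut reversed is tunococ. The word is simply reversed.
Decoding etavirp: then reverse → private.

private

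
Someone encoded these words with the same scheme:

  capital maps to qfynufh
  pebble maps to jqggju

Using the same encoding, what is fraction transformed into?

The output letters match the input read backwards, each shifted +5: capital reversed is latipac. Two steps: reverse the string, then apply a Caesar shift of +5.
On fraction: reverse → noitcarf; then shift: n+5=s, o+5=t, i+5=n, t+5=y, c+5=h, a+5=f, r+5=w, f+5=k.

stnyhfwk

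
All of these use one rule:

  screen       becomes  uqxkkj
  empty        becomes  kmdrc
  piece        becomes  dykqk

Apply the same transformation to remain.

xkmwyj

Treating letters as 0–25, the rule is x ↦ 23x + 22 (mod 26).
For remain: r(17)→23·17+22≡23=x; e(4)→23·4+22≡10=k; m(12)→23·12+22≡12=m; a(0)→23·0+22≡22=w; i(8)→23·8+22≡24=y; n(13)→23·13+22≡9=j (all mod 26).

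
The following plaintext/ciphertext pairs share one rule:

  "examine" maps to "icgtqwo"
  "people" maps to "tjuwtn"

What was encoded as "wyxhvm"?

In examine: e→i is +4, x→c is +5, a→g is +6, m→t is +7 — the shift increases by 1 each position. Letter i (0-indexed) is shifted by i+4, so successive shifts are 4, 5, 6, ….
Undoing it on wyxhvm: w−4=s, y−5=t, x−6=r, h−7=a, v−8=n, m−9=d.

strand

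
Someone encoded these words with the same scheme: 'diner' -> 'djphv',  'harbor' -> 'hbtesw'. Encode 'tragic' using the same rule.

In diner: d→d is +0, i→j is +1, n→p is +2, e→h is +3 — the shift increases by 1 each position. Letter i (0-indexed) is shifted by i+0, so successive shifts are 0, 1, 2, ….
For tragic: t+0=t, r+1=s, a+2=c, g+3=j, i+4=m, c+5=h.

tscjmh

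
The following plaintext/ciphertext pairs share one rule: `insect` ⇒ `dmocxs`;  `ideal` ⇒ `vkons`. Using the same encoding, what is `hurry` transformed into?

ibber

The output letters match the input read backwards, each shifted +10: insect reversed is tcesni. The word is reversed, then every letter is shifted forward by 10.
On hurry: reverse → yrruh; then shift: y+10=i, r+10=b, r+10=b, u+10=e, h+10=r.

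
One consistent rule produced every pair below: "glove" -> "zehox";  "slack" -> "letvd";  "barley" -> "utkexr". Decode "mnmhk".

tutor

Compare letters: g→z is +19, l→e is +19, o→h is +19 — a constant shift. Each letter is shifted forward by 19 in the alphabet (a Caesar shift of +19).
Reversing it on mnmhk: m−19=t, n−19=u, m−19=t, h−19=o, k−19=r.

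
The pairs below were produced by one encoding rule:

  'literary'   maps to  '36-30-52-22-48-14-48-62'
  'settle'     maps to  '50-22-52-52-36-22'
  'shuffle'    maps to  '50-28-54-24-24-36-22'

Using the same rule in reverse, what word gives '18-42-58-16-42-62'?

l(#12)→36 and i(#9)→30: differences scale by 2, so n = 2·pos + 12. With a=1..z=26, the number is 2·pos + 12.
Undoing it on 18-42-58-16-42-62: 18→(18−12)÷2=3=c, 42→(42−12)÷2=15=o, 58→(58−12)÷2=23=w, 16→(16−12)÷2=2=b, 42→(42−12)÷2=15=o, 62→(62−12)÷2=25=y.

cowboy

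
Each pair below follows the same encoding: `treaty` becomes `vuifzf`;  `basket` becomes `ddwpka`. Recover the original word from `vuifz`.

treat

In treaty: t→v is +2, r→u is +3, e→i is +4, a→f is +5 — the shift increases by 1 each position. Each letter shifts forward by (position + 2), i.e. 2, 3, 4, … — the shift grows by one for each successive letter.
Reversing it on vuifz: v−2=t, u−3=r, i−4=e, f−5=a, z−6=t.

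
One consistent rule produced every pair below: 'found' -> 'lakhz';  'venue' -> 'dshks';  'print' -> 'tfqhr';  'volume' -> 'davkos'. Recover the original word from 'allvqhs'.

offline

f(5)→l(11) and o(14)→a(0) fit y≡19x+20 (mod 26); the inverse of 19 mod 26 is 11. Each letter's alphabet position (a=0..z=25) is mapped through 19·x+20 mod 26 — an affine cipher.
Decoding allvqhs: a(0)→11·(0−20)≡14=o; l(11)→11·(11−20)≡5=f; l(11)→11·(11−20)≡5=f; v(21)→11·(21−20)≡11=l; q(16)→11·(16−20)≡8=i; h(7)→11·(7−20)≡13=n; s(18)→11·(18−20)≡4=e (all mod 26).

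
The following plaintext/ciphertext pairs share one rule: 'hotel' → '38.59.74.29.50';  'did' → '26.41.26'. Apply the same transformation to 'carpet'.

23.17.68.62.29.74

h(#8)→38 and o(#15)→59: differences scale by 3, so n = 3·pos + 14. The formula is n = 3×(alphabet index, a=1) + 14.
On carpet: c=3→23, a=1→17, r=18→68, p=16→62, e=5→29, t=20→74.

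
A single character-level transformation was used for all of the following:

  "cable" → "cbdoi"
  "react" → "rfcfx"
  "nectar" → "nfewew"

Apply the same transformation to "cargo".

cbtjs

In cable: c→c is +0, a→b is +1, b→d is +2, l→o is +3 — the shift increases by 1 each position. Letter i (0-indexed) is shifted by i+0, so successive shifts are 0, 1, 2, ….
On cargo: c+0=c, a+1=b, r+2=t, g+3=j, o+4=s.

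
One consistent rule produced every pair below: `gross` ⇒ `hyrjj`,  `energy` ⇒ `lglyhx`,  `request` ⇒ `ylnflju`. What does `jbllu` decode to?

Each letter's alphabet position (a=0..z=25) is mapped through 11·x+19 mod 26 — an affine cipher.
Undoing it on jbllu: j(9)→19·(9−19)≡18=s; b(1)→19·(1−19)≡22=w; l(11)→19·(11−19)≡4=e; l(11)→19·(11−19)≡4=e; u(20)→19·(20−19)≡19=t (all mod 26).

sweet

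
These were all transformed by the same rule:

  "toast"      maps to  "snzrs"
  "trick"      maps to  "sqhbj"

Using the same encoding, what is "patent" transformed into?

Compare letters: t→s is +25, o→n is +25, a→z is +25 — a constant shift. This is a Caesar cipher with shift 25.
Applying it to patent: p+25=o, a+25=z, t+25=s, e+25=d, n+25=m, t+25=s.

ozsdms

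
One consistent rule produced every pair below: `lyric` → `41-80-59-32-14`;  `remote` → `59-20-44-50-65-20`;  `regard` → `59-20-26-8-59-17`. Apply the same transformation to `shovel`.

With a=1..z=26, the number is 3·pos + 5.
For shovel: s=19→62, h=8→29, o=15→50, v=22→71, e=5→20, l=12→41.

62-29-50-71-20-41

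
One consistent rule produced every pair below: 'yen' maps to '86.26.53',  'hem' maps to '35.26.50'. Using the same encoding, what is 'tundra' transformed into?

71.74.53.23.65.14

Each letter becomes 3×(its alphabet position, a=1..z=26) + 11.
Applying it to tundra: t=20→71, u=21→74, n=14→53, d=4→23, r=18→65, a=1→14.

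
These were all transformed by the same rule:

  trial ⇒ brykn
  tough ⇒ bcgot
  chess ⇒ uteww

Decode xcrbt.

north

t(19)→b(1) and r(17)→r(17) fit y≡5x+10 (mod 26); the inverse of 5 mod 26 is 21. This is an affine cipher: with a=0,…,z=25, each position x becomes (5x+10) mod 26.
Undoing it on xcrbt: x(23)→21·(23−10)≡13=n; c(2)→21·(2−10)≡14=o; r(17)→21·(17−10)≡17=r; b(1)→21·(1−10)≡19=t; t(19)→21·(19−10)≡7=h (all mod 26).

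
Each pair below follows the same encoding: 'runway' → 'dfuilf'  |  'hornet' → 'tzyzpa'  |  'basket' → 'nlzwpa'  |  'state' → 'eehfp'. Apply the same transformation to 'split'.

easue

Shifts by position in runway: pos 0: r→d (+12), pos 1: u→f (+11), pos 2: n→u (+7), pos 3: w→i (+12), pos 4: a→l (+11), pos 5: y→f (+7) — repeating every 3. A repeating key of period 3 is used — shifts +12, +11, +7 over and over.
On split: s+12=e, p+11=a, l+7=s, i+12=u, t+11=e.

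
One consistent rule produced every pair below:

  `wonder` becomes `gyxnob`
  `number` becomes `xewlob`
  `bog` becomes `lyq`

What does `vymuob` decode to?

locker

Compare letters: w→g is +10, o→y is +10, n→x is +10 — a constant shift. This is a Caesar cipher with shift 10.
Reversing it on vymuob: v−10=l, y−10=o, m−10=c, u−10=k, o−10=e, b−10=r.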